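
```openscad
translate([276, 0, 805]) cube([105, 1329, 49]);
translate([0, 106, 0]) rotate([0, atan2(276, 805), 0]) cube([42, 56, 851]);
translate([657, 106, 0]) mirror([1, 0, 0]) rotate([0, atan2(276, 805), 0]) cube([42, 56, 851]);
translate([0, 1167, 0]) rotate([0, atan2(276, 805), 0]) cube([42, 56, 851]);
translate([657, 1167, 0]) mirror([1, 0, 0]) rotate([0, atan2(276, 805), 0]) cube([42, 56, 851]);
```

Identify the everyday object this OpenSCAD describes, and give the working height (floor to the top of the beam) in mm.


A sawhorse. The overall height is 854 mm.

A beam across two mirrored pairs of raked legs — a sawhorse. The beam's underside is at z = 805 (matching the legs' vertical rise in atan2(276, 805)) and the beam is 49 mm tall, so its top is at 805 + 49 = 854 mm. The raked legs top out at the beam's underside, so that is the highest point.


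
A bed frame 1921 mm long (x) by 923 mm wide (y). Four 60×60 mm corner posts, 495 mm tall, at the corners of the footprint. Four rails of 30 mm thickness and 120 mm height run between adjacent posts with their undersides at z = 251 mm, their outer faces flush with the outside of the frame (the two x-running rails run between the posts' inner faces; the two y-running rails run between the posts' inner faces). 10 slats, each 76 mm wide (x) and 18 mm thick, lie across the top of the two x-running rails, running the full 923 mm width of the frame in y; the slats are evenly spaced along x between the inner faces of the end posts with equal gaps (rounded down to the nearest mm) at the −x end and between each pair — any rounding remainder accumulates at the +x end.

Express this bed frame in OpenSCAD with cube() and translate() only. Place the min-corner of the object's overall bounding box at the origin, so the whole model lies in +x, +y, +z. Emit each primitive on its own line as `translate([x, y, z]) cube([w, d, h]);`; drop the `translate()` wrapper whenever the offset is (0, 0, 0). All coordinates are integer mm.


// slat z = rail_z + rail_h = 251 + 120 = 371
// slat gap = ⌊(1801 − 10·76) / 11⌋ = 94
cube([60, 60, 495]);
translate([0, 863, 0]) cube([60, 60, 495]);
translate([1861, 0, 0]) cube([60, 60, 495]);
translate([1861, 863, 0]) cube([60, 60, 495]);
translate([60, 0, 251]) cube([1801, 30, 120]);
translate([60, 893, 251]) cube([1801, 30, 120]);
translate([0, 60, 251]) cube([30, 803, 120]);
translate([1891, 60, 251]) cube([30, 803, 120]);
translate([154, 0, 371]) cube([76, 923, 18]);
translate([324, 0, 371]) cube([76, 923, 18]);
translate([494, 0, 371]) cube([76, 923, 18]);
translate([664, 0, 371]) cube([76, 923, 18]);
translate([834, 0, 371]) cube([76, 923, 18]);
translate([1004, 0, 371]) cube([76, 923, 18]);
translate([1174, 0, 371]) cube([76, 923, 18]);
translate([1344, 0, 371]) cube([76, 923, 18]);
translate([1514, 0, 371]) cube([76, 923, 18]);
translate([1684, 0, 371]) cube([76, 923, 18]);


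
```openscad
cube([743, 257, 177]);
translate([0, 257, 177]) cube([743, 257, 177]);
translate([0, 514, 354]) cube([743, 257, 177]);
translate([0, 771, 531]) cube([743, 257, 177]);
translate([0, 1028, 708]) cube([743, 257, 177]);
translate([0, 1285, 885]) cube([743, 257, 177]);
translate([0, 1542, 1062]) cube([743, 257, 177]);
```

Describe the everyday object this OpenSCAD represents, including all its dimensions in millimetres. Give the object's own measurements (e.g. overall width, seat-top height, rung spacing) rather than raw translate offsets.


A straight staircase of 7 solid steps. Each step is 743 mm wide (x), 257 mm deep (y, the going) and 177 mm tall (the rise). The first step rests on the floor; each subsequent step sits one going further in +y and one rise higher in +z, directly behind and above the previous step with no overlap.


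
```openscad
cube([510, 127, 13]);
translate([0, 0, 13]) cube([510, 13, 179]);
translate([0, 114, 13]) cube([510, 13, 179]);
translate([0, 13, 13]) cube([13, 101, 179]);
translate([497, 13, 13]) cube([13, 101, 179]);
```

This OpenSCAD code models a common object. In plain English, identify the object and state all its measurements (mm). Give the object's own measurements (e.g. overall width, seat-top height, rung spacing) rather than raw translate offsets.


An open-topped rectangular box: outside dimensions 510×127×192 mm, with a uniform wall and base thickness of 13 mm. The base is a full 510×127 slab on the floor; four walls sit on top of the base. The front and back walls (the −y and +y sides) span the full width; the two side walls fit between them.


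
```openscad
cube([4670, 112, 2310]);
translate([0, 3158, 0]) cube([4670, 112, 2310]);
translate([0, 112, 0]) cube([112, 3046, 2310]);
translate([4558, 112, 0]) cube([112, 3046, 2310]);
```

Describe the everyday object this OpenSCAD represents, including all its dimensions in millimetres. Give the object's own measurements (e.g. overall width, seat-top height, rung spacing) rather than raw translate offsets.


The wall frame of a small rectangular building: four walls, each 2310 mm tall and 112 mm thick, enclosing a footprint 4670 mm (x) by 3270 mm (y) outside-to-outside, with no floor or roof. The front and back walls (the −y and +y sides) span the full width; the two side walls fit between them.


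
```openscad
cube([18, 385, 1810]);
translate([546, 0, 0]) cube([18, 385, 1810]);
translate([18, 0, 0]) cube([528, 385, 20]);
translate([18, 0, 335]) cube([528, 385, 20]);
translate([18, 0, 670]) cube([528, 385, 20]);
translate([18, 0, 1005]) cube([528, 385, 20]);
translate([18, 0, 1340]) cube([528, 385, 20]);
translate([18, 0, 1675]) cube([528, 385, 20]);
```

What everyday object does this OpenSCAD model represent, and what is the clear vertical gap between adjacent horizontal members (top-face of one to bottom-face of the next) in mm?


A bookshelf. The clear shelf gap is 315 mm.

Two tall side panels with 6 horizontal boards between them — a bookshelf. The first two shelf undersides are at z = 0 and z = 335; with shelf thickness 20, the clear gap is 335 − 0 − 20 = 315 mm.


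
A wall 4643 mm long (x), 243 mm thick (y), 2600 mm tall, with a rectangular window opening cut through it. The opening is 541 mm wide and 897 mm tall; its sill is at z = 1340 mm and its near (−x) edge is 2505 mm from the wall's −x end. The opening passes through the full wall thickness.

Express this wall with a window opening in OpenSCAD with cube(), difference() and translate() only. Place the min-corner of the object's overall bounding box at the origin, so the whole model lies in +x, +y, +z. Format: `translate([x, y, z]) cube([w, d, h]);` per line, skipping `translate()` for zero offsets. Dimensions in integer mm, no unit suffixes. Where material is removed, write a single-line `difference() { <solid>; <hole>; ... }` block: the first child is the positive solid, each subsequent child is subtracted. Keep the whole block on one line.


difference() { cube([4643, 243, 2600]); translate([2505, 0, 1340]) cube([541, 243, 897]); }


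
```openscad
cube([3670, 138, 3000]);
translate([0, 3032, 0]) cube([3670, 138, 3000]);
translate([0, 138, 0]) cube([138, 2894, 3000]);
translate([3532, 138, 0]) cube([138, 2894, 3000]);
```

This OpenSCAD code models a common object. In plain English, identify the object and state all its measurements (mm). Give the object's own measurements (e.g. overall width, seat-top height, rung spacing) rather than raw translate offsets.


The wall frame of a small rectangular building: four walls, each 3000 mm tall and 138 mm thick, enclosing a footprint 3670 mm (x) by 3170 mm (y) outside-to-outside, with no floor or roof. The front and back walls (the −y and +y sides) span the full width; the two side walls fit between them.


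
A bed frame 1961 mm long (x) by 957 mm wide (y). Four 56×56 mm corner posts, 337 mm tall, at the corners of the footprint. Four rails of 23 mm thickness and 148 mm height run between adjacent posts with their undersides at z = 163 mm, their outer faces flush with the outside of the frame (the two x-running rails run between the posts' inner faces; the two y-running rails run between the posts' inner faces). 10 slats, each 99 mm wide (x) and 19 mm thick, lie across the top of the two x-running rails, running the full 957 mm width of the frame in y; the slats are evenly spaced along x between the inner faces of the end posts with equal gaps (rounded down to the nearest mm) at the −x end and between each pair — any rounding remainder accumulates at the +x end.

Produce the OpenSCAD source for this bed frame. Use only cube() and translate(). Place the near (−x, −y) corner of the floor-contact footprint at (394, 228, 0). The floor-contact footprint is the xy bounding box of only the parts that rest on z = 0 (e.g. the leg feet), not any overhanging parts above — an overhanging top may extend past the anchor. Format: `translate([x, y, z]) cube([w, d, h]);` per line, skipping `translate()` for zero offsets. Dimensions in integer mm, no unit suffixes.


translate([394, 228, 0]) cube([56, 56, 337]);
translate([394, 1129, 0]) cube([56, 56, 337]);
translate([2299, 228, 0]) cube([56, 56, 337]);
translate([2299, 1129, 0]) cube([56, 56, 337]);
translate([450, 228, 163]) cube([1849, 23, 148]);
translate([450, 1162, 163]) cube([1849, 23, 148]);
translate([394, 284, 163]) cube([23, 845, 148]);
translate([2332, 284, 163]) cube([23, 845, 148]);
translate([528, 228, 311]) cube([99, 957, 19]);
translate([705, 228, 311]) cube([99, 957, 19]);
translate([882, 228, 311]) cube([99, 957, 19]);
translate([1059, 228, 311]) cube([99, 957, 19]);
translate([1236, 228, 311]) cube([99, 957, 19]);
translate([1413, 228, 311]) cube([99, 957, 19]);
translate([1590, 228, 311]) cube([99, 957, 19]);
translate([1767, 228, 311]) cube([99, 957, 19]);
translate([1944, 228, 311]) cube([99, 957, 19]);
translate([2121, 228, 311]) cube([99, 957, 19]);


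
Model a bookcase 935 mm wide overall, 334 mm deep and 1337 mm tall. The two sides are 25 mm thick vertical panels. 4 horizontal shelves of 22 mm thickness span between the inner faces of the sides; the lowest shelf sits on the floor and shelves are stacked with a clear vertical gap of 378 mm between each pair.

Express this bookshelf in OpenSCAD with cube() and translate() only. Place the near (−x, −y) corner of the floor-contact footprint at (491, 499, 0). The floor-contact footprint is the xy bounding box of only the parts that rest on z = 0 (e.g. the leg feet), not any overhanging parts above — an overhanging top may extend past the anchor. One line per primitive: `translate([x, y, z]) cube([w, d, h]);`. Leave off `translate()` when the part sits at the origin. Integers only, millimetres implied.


translate([491, 499, 0]) cube([25, 334, 1337]);
translate([1401, 499, 0]) cube([25, 334, 1337]);
translate([516, 499, 0]) cube([885, 334, 22]);
translate([516, 499, 400]) cube([885, 334, 22]);
translate([516, 499, 800]) cube([885, 334, 22]);
translate([516, 499, 1200]) cube([885, 334, 22]);


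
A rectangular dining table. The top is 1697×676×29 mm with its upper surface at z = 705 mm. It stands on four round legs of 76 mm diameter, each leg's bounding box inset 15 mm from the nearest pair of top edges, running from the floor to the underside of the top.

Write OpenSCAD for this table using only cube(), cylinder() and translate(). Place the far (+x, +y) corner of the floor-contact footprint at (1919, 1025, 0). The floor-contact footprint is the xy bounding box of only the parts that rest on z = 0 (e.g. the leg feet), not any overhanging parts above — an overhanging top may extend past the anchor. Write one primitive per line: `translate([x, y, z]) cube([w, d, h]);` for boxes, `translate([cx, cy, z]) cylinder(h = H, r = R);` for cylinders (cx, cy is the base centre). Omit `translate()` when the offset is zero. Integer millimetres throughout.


translate([237, 364, 676]) cube([1697, 676, 29]);
translate([290, 417, 0]) cylinder(h = 676, r = 38);
translate([1881, 417, 0]) cylinder(h = 676, r = 38);
translate([290, 987, 0]) cylinder(h = 676, r = 38);
translate([1881, 987, 0]) cylinder(h = 676, r = 38);


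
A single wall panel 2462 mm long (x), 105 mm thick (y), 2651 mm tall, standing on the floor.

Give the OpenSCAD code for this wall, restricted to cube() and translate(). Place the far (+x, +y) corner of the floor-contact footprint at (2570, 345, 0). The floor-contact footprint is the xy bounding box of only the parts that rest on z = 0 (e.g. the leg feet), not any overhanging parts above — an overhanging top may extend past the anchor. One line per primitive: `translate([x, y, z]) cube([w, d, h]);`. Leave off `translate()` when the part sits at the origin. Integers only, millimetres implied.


translate([108, 240, 0]) cube([2462, 105, 2651]);


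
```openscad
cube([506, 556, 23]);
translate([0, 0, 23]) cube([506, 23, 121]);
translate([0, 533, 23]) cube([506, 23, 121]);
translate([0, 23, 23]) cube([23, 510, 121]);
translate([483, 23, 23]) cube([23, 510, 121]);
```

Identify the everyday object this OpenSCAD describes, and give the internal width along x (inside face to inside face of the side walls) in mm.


An open box. The internal width is 460 mm.

A 506×556 base slab with four walls standing on it — an open box. The base is 506 mm wide and the walls are 23 mm thick, so the internal width is 506 − 2 × 23 = 460 mm.


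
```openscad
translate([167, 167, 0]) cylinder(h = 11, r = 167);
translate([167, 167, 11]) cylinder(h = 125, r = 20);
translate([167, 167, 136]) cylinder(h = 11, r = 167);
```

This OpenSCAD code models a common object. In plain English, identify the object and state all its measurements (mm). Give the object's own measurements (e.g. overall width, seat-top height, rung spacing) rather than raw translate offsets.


A spool: two coaxial disc flanges of radius 167 mm and thickness 11 mm, joined by a core cylinder of radius 20 mm and height 125 mm. The lower flange rests on z = 0 and the three cylinders share a vertical axis.


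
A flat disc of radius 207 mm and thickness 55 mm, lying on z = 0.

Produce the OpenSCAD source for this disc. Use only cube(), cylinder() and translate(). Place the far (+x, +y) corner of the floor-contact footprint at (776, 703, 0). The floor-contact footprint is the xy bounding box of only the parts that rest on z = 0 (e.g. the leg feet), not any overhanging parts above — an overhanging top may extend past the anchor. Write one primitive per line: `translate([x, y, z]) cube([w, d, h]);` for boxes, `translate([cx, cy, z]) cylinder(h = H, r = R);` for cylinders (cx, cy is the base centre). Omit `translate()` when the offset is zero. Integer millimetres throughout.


translate([569, 496, 0]) cylinder(h = 55, r = 207);


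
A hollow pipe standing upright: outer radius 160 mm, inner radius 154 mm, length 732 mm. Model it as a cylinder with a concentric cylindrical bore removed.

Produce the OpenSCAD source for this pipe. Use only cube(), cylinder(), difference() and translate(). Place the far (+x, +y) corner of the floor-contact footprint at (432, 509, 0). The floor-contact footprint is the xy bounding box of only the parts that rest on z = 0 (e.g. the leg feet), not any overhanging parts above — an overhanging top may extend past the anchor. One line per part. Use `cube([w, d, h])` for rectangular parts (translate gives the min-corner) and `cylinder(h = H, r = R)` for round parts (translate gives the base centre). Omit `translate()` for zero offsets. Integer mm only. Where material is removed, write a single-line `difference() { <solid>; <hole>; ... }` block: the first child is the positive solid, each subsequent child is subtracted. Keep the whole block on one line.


difference() { translate([272, 349, 0]) cylinder(h = 732, r = 160); translate([272, 349, 0]) cylinder(h = 732, r = 154); }


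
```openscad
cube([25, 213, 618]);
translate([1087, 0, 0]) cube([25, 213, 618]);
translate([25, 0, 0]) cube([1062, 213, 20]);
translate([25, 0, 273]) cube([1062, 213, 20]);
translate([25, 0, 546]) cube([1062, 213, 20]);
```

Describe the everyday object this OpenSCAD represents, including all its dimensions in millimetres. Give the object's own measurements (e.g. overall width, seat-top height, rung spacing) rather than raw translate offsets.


An open bookshelf. Two side panels, each 25 mm thick, 213 mm deep and 618 mm tall, stand 1112 mm apart (outside-to-outside). Between them sit 3 shelves, each 20 mm thick and 213 mm deep, spanning the full gap between the sides. The bottom shelf rests on the floor (its underside at z = 0) and the clear gap between one shelf's top and the next shelf's underside is 253 mm.


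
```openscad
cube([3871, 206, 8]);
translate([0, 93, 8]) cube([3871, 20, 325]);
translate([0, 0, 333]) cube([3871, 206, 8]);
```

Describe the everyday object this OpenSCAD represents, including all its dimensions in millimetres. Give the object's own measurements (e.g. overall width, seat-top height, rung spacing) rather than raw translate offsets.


An I-beam lying along x, 3871 mm long. Overall section height 341 mm. Two flanges 206 mm wide (y) and 8 mm thick, one on the floor and one at the top; a web 20 mm thick runs between them, centred on the flange width.


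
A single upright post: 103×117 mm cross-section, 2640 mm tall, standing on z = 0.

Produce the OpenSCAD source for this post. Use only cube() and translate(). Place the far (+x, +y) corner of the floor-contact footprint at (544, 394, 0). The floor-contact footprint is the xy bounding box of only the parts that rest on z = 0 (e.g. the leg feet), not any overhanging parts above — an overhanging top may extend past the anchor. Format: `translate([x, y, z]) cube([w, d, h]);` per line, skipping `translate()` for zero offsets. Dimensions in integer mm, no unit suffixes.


translate([441, 277, 0]) cube([103, 117, 2640]);


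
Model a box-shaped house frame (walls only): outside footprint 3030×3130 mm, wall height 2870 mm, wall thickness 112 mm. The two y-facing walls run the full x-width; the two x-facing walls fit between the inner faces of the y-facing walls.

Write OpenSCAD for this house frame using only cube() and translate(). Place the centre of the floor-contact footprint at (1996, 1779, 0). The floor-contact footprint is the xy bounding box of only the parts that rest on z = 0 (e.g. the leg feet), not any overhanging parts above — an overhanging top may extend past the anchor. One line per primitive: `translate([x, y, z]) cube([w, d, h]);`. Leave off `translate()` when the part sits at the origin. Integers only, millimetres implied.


translate([481, 214, 0]) cube([3030, 112, 2870]);
translate([481, 3232, 0]) cube([3030, 112, 2870]);
translate([481, 326, 0]) cube([112, 2906, 2870]);
translate([3399, 326, 0]) cube([112, 2906, 2870]);


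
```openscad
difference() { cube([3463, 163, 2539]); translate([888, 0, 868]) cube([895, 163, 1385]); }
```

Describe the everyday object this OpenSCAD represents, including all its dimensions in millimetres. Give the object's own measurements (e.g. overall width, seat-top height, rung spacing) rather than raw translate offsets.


A wall 3463 mm long (x), 163 mm thick (y), 2539 mm tall, with a rectangular window opening cut through it. The opening is 895 mm wide and 1385 mm tall; its sill is at z = 868 mm and its near (−x) edge is 888 mm from the wall's −x end. The opening passes through the full wall thickness.


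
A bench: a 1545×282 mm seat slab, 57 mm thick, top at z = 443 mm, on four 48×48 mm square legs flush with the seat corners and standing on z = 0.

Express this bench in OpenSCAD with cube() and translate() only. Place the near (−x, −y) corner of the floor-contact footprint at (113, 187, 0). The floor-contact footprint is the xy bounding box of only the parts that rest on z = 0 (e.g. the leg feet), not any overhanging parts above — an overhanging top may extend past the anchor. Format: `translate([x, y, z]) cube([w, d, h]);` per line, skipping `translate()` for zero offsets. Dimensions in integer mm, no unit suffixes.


translate([113, 187, 386]) cube([1545, 282, 57]);
translate([113, 187, 0]) cube([48, 48, 386]);
translate([113, 421, 0]) cube([48, 48, 386]);
translate([1610, 187, 0]) cube([48, 48, 386]);
translate([1610, 421, 0]) cube([48, 48, 386]);


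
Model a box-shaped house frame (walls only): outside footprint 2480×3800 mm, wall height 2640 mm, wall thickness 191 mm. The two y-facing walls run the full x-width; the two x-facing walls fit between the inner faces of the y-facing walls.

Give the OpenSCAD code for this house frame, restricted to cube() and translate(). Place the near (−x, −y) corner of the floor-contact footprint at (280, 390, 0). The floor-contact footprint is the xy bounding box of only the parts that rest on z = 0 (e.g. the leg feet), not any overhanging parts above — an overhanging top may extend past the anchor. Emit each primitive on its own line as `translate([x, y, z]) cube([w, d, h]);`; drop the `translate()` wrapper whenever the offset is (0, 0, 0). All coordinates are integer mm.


translate([280, 390, 0]) cube([2480, 191, 2640]);
translate([280, 3999, 0]) cube([2480, 191, 2640]);
translate([280, 581, 0]) cube([191, 3418, 2640]);
translate([2569, 581, 0]) cube([191, 3418, 2640]);


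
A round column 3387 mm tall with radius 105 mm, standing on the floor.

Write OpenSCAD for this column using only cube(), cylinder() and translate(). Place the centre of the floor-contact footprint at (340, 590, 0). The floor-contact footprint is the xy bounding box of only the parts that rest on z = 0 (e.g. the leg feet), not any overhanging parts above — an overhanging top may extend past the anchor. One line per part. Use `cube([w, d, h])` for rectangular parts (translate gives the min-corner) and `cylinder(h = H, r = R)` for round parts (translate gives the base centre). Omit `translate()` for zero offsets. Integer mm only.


translate([340, 590, 0]) cylinder(h = 3387, r = 105);


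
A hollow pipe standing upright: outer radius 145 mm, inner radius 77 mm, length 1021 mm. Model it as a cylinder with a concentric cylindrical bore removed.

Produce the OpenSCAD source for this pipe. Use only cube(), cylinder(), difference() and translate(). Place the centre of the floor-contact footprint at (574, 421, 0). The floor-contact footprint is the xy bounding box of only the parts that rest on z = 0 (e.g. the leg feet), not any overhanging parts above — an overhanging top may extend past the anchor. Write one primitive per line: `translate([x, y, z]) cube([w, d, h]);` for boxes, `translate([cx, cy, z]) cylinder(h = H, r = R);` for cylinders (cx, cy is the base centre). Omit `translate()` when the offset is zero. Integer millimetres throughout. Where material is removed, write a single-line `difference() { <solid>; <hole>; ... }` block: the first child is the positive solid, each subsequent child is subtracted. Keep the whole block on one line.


difference() { translate([574, 421, 0]) cylinder(h = 1021, r = 145); translate([574, 421, 0]) cylinder(h = 1021, r = 77); }


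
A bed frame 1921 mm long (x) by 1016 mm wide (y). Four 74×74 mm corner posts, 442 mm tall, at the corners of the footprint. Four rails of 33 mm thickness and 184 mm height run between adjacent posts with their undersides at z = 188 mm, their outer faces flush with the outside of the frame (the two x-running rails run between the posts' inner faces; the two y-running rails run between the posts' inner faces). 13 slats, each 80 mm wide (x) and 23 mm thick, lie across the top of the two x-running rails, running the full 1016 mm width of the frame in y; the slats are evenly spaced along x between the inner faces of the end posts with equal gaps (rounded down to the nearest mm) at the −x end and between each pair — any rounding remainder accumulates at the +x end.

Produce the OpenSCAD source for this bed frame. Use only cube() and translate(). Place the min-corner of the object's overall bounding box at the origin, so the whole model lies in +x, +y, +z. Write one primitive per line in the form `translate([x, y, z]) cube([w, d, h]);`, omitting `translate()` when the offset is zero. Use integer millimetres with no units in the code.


// slat z = rail_z + rail_h = 188 + 184 = 372
// slat gap = ⌊(1773 − 13·80) / 14⌋ = 52
cube([74, 74, 442]);
translate([0, 942, 0]) cube([74, 74, 442]);
translate([1847, 0, 0]) cube([74, 74, 442]);
translate([1847, 942, 0]) cube([74, 74, 442]);
translate([74, 0, 188]) cube([1773, 33, 184]);
translate([74, 983, 188]) cube([1773, 33, 184]);
translate([0, 74, 188]) cube([33, 868, 184]);
translate([1888, 74, 188]) cube([33, 868, 184]);
translate([126, 0, 372]) cube([80, 1016, 23]);
translate([258, 0, 372]) cube([80, 1016, 23]);
translate([390, 0, 372]) cube([80, 1016, 23]);
translate([522, 0, 372]) cube([80, 1016, 23]);
translate([654, 0, 372]) cube([80, 1016, 23]);
translate([786, 0, 372]) cube([80, 1016, 23]);
translate([918, 0, 372]) cube([80, 1016, 23]);
translate([1050, 0, 372]) cube([80, 1016, 23]);
translate([1182, 0, 372]) cube([80, 1016, 23]);
translate([1314, 0, 372]) cube([80, 1016, 23]);
translate([1446, 0, 372]) cube([80, 1016, 23]);
translate([1578, 0, 372]) cube([80, 1016, 23]);
translate([1710, 0, 372]) cube([80, 1016, 23]);


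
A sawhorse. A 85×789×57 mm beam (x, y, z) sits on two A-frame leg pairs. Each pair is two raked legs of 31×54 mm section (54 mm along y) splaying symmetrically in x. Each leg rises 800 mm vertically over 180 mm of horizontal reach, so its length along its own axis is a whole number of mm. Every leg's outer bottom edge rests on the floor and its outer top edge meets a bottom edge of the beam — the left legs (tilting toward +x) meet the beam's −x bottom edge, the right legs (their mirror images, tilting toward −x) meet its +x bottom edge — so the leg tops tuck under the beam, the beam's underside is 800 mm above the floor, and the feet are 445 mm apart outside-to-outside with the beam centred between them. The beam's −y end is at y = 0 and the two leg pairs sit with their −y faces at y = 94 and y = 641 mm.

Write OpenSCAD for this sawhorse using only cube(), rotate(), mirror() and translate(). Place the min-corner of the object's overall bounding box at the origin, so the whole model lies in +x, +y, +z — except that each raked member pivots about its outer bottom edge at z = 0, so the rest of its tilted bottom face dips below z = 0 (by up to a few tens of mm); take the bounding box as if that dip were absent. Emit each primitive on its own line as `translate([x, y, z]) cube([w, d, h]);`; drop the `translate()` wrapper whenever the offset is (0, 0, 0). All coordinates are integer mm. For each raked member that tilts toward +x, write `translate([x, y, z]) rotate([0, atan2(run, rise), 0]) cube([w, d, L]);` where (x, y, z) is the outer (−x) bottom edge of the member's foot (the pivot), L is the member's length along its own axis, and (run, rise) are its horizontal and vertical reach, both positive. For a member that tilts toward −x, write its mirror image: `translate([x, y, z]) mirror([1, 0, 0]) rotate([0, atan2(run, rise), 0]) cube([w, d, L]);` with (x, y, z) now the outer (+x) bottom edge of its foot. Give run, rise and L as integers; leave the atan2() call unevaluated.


translate([180, 0, 800]) cube([85, 789, 57]);
translate([0, 94, 0]) rotate([0, atan2(180, 800), 0]) cube([31, 54, 820]);
translate([445, 94, 0]) mirror([1, 0, 0]) rotate([0, atan2(180, 800), 0]) cube([31, 54, 820]);
translate([0, 641, 0]) rotate([0, atan2(180, 800), 0]) cube([31, 54, 820]);
translate([445, 641, 0]) mirror([1, 0, 0]) rotate([0, atan2(180, 800), 0]) cube([31, 54, 820]);


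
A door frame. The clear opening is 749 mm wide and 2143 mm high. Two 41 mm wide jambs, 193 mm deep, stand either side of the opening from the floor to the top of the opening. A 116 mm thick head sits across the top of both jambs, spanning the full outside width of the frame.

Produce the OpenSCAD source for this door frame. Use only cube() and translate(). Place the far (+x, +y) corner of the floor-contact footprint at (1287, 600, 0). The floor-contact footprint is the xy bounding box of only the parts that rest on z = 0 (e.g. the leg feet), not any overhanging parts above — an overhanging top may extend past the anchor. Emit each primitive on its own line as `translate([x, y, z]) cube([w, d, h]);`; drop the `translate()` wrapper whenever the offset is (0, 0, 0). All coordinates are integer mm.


translate([456, 407, 0]) cube([41, 193, 2143]);
translate([1246, 407, 0]) cube([41, 193, 2143]);
translate([456, 407, 2143]) cube([831, 193, 116]);


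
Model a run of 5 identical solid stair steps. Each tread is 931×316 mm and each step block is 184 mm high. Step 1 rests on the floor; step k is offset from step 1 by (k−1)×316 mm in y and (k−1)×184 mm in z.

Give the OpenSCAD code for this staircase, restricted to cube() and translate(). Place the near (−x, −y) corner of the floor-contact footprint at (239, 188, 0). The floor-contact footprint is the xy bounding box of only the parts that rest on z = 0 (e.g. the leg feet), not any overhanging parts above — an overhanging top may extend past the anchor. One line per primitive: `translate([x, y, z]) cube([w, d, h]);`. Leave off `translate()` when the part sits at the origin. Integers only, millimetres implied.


translate([239, 188, 0]) cube([931, 316, 184]);
translate([239, 504, 184]) cube([931, 316, 184]);
translate([239, 820, 368]) cube([931, 316, 184]);
translate([239, 1136, 552]) cube([931, 316, 184]);
translate([239, 1452, 736]) cube([931, 316, 184]);


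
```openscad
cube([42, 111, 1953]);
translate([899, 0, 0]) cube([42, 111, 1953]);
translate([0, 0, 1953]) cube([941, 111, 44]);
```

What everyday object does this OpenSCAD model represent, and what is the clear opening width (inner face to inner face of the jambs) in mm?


A door frame. The clear opening width is 857 mm.

Two 1953 mm tall posts with a header on top — a door frame. The left jamb is 42 mm wide at x = 0; the right jamb starts at x = 899. The clear opening is 899 − 42 = 857 mm.


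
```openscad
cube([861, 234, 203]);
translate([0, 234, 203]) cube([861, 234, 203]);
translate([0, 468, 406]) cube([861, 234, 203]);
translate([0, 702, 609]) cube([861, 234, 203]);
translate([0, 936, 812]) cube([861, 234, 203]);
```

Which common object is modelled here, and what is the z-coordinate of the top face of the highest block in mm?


A staircase. The total rise is 1015 mm.

5 identical blocks, each offset up and back from the previous — a staircase. Each step is 203 mm tall and there are 5 of them, so the total rise is 5 × 203 = 1015 mm.


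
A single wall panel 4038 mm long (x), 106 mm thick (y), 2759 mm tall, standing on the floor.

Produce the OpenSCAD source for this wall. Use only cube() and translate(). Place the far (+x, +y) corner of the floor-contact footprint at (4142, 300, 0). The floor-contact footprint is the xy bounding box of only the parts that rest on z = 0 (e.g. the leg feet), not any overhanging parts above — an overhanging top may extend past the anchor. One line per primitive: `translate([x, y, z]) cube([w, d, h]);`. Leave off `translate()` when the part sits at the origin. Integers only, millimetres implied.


translate([104, 194, 0]) cube([4038, 106, 2759]);


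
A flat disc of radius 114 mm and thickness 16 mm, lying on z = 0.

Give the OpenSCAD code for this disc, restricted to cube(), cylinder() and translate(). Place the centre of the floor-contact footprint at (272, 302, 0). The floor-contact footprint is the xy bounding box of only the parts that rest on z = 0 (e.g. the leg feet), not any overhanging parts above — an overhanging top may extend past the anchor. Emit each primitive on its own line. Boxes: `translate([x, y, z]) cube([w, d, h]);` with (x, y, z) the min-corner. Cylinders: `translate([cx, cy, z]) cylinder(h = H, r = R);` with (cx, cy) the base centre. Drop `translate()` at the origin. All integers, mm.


translate([272, 302, 0]) cylinder(h = 16, r = 114);


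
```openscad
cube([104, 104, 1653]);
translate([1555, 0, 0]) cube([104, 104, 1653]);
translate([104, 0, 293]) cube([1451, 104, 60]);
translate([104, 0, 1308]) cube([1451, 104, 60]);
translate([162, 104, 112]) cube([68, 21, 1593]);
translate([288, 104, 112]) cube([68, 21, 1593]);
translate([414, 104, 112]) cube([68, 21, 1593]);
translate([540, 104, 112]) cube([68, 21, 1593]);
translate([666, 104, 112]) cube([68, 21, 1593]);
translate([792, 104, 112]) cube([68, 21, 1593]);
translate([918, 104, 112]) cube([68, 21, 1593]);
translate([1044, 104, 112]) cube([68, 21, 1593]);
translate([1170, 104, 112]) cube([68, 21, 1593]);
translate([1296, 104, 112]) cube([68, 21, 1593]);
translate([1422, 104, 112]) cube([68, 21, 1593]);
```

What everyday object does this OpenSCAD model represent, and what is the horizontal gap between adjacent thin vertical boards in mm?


A fence section. The picket gap is 58 mm.

Two posts, two rails, 11 pickets — a fence section. Span 1451 mm holds 11 pickets of 68 mm with 12 equal gaps: ⌊(1451 − 11·68) / 12⌋ = 58 mm.


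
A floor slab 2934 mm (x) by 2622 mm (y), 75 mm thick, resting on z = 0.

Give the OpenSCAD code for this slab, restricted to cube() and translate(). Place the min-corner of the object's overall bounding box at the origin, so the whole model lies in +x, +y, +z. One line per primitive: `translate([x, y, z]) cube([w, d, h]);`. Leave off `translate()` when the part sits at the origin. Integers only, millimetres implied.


cube([2934, 2622, 75]);


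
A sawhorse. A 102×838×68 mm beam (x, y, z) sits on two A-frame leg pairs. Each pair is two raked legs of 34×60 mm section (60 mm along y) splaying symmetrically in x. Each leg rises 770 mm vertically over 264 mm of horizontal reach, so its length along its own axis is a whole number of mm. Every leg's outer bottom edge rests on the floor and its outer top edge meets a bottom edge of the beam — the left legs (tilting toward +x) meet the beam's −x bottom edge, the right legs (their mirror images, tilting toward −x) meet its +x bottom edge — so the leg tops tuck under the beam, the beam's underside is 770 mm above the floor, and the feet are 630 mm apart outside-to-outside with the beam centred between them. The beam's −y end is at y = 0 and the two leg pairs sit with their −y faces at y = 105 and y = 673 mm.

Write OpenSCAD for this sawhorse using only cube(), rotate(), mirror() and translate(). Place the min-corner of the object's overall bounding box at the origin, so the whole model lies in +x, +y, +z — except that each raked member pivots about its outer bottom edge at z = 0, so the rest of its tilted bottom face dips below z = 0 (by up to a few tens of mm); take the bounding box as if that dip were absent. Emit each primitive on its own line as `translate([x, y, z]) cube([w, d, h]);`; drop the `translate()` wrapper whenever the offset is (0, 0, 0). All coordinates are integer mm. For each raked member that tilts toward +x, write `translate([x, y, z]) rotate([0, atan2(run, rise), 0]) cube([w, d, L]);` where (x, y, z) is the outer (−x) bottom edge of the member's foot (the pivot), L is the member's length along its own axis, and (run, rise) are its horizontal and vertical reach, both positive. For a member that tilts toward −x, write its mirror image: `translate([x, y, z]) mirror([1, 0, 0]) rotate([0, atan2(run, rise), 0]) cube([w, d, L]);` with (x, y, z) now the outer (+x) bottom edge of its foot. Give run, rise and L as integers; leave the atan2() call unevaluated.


// leg length = √(264² + 770²) = 814
// right-leg outer foot x = 2·264 + 102 = 630
// beam min-corner = (264, 0, 770)
translate([264, 0, 770]) cube([102, 838, 68]);
translate([0, 105, 0]) rotate([0, atan2(264, 770), 0]) cube([34, 60, 814]);
translate([630, 105, 0]) mirror([1, 0, 0]) rotate([0, atan2(264, 770), 0]) cube([34, 60, 814]);
translate([0, 673, 0]) rotate([0, atan2(264, 770), 0]) cube([34, 60, 814]);
translate([630, 673, 0]) mirror([1, 0, 0]) rotate([0, atan2(264, 770), 0]) cube([34, 60, 814]);


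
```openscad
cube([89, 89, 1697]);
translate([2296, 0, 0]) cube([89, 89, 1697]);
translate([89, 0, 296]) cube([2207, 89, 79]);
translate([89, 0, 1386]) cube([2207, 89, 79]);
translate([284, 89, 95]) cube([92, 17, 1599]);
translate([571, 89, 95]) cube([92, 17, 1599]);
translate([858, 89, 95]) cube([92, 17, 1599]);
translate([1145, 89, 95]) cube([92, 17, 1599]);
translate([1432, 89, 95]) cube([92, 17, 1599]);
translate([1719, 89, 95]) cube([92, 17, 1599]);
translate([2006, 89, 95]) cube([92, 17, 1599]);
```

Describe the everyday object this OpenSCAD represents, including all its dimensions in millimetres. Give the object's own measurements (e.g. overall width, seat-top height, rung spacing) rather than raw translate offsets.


A fence section. Two 89×89 mm posts, 1697 mm tall, stand on the floor with a clear span of 2207 mm between their inner faces. Two horizontal rails of 89×79 mm section span the gap between the posts with their undersides at z = 296 mm and z = 1386 mm, flush with the posts' −y face. 7 pickets, each 92 mm wide, 17 mm thick and 1599 mm tall, are fixed to the +y face of the rails with their bottoms at z = 95 mm, spaced across the span with a 195 mm gap after the −x post and between neighbouring pickets, with 198 mm left before the +x post.


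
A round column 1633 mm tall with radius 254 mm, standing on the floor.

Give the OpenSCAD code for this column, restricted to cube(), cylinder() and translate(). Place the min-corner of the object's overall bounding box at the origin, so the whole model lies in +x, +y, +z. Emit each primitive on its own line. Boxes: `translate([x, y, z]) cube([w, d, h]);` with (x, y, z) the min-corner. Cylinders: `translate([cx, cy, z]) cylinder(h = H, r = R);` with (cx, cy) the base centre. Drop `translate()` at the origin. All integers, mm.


translate([254, 254, 0]) cylinder(h = 1633, r = 254);


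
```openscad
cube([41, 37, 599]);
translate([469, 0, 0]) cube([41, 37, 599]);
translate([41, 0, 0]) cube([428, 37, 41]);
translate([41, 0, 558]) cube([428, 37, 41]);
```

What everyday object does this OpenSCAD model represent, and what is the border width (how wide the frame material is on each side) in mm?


A picture frame. The border width is 41 mm.

Four thin pieces enclosing a rectangular opening — a picture frame. The two full-height stiles are 599 mm tall; the top rail sits at z = 558 and is 41 mm tall, so the border above the opening is 599 − 558 = 41 mm, matching the stile x-width.


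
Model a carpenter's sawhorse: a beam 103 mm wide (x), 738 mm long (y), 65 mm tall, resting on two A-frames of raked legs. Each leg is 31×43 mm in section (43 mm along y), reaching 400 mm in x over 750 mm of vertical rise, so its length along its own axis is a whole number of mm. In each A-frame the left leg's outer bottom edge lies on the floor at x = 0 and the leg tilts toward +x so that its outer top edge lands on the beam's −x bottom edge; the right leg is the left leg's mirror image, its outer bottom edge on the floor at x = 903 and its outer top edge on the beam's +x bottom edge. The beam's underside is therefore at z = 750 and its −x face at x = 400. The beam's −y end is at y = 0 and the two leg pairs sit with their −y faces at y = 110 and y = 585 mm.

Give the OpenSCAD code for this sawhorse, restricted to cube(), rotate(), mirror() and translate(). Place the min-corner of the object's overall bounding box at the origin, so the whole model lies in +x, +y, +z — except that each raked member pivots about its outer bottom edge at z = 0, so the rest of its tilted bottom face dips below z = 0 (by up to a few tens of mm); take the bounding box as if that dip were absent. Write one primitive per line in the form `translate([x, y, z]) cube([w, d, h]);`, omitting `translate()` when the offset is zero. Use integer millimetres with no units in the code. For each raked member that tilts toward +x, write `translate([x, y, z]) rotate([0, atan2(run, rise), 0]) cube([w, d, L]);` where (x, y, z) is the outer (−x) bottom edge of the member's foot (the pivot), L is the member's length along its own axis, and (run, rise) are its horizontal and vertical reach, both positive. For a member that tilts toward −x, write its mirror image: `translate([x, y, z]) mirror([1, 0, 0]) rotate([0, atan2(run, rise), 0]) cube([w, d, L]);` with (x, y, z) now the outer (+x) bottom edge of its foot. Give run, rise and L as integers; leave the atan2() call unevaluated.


translate([400, 0, 750]) cube([103, 738, 65]);
translate([0, 110, 0]) rotate([0, atan2(400, 750), 0]) cube([31, 43, 850]);
translate([903, 110, 0]) mirror([1, 0, 0]) rotate([0, atan2(400, 750), 0]) cube([31, 43, 850]);
translate([0, 585, 0]) rotate([0, atan2(400, 750), 0]) cube([31, 43, 850]);
translate([903, 585, 0]) mirror([1, 0, 0]) rotate([0, atan2(400, 750), 0]) cube([31, 43, 850]);
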